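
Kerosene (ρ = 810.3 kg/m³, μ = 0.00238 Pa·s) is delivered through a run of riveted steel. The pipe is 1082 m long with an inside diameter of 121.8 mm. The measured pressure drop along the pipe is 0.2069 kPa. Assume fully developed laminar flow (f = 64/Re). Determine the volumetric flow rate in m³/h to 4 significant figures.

For laminar flow, f = 64/Re with Re = ρVD/μ, so Darcy-Weisbach reduces to ΔP = 32μLV/D². Solving for V: V = ΔP·D²/(32μL) = 206.9·(0.1218)²/(32·0.00238·1082) = 0.03725 m/s.
Check: Re = ρVD/μ = 810.3·0.03725·0.1218/0.00238 = 1545 < 2300, so the laminar assumption holds.
Q = V·A = 0.03725·(π/4·0.1218²) = 0.000434 m³/s = 1.562 m³/h.

Q ≈ 1.562 m³/h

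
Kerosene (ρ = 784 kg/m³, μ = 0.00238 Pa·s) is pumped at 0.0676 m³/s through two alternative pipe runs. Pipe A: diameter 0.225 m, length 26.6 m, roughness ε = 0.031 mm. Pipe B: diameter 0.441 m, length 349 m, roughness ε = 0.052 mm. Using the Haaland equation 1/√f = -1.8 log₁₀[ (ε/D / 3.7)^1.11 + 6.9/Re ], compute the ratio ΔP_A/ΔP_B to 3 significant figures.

Pipe A: V = Q/A = 0.0676/0.03976 = 1.7 m/s; Re = 1.26e+05; ε/D = 0.000138; Haaland → f = 0.01771; ΔP_A = f(L/D)(ρV²/2) = 2372 Pa.
Pipe B: V = Q/A = 0.0676/0.1527 = 0.4426 m/s; Re = 6.429e+04; ε/D = 0.000118; Haaland → f = 0.01998; ΔP_B = f(L/D)(ρV²/2) = 1214 Pa.
ΔP_A/ΔP_B = 2372/1214 = 1.95.

ΔP_A/ΔP_B ≈ 1.95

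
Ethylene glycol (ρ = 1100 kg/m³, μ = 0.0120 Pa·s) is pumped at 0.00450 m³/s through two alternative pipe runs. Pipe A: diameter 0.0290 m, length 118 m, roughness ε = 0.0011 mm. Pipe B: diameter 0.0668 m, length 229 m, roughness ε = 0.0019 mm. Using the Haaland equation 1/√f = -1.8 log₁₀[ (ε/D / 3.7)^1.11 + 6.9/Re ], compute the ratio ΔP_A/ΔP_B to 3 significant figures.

Pipe A: V = Q/A = 0.0045/0.0006605 = 6.813 m/s; Re = 1.811e+04; ε/D = 3.79e-05; Haaland → f = 0.02645; ΔP_A = f(L/D)(ρV²/2) = 2.748e+06 Pa.
Pipe B: V = Q/A = 0.0045/0.003505 = 1.284 m/s; Re = 7862; ε/D = 2.84e-05; Haaland → f = 0.03306; ΔP_B = f(L/D)(ρV²/2) = 1.028e+05 Pa.
ΔP_A/ΔP_B = 2.748e+06/1.028e+05 = 26.7.

ΔP_A/ΔP_B ≈ 26.7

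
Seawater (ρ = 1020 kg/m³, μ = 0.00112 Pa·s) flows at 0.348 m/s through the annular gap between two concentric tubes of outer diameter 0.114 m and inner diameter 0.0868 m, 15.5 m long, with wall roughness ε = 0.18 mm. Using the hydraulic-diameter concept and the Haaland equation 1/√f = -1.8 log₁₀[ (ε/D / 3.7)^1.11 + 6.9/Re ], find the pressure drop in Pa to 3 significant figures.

Hydraulic diameter D_h = 4A/P = D_o - D_i = 0.114 - 0.0868 = 0.0272 m.
Re = ρVD_h/μ = 1020·0.348·0.0272/0.00112 = 8620.
ε/D_h = 0.00018/0.0272 = 0.00662; Haaland gives 1/√f = -1.8 log₁₀[0.000892+0.0008] = 4.989, so f = 0.04018.
ΔP = f(L/D_h)(ρV²/2) = 0.04018·15.5/0.0272·61.76 = 1414 Pa.

ΔP ≈ 1410 Pa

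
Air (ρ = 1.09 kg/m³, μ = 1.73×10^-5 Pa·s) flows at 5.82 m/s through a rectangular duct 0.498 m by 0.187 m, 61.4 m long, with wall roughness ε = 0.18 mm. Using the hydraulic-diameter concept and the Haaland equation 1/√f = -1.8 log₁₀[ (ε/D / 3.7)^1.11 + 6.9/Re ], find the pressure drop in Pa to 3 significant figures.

ΔP ≈ 86.4 Pa

Hydraulic diameter D_h = 4A/P = 4·(0.498·0.187)/(2·(0.498+0.187)) = 0.3725/1.37 = 0.2719 m.
Re = ρVD_h/μ = 1.09·5.82·0.2719/1.73e-05 = 9.97e+04.
ε/D_h = 0.00018/0.2719 = 0.000662; Haaland gives 1/√f = -1.8 log₁₀[6.93e-05+6.92e-05] = 6.946, so f = 0.02073.
ΔP = f(L/D_h)(ρV²/2) = 0.02073·61.4/0.2719·18.46 = 86.41 Pa.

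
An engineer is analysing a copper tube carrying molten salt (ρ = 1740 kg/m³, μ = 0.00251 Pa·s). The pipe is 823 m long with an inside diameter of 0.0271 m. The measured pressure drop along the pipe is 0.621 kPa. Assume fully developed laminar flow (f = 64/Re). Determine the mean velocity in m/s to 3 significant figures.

For laminar flow, f = 64/Re with Re = ρVD/μ, so Darcy-Weisbach reduces to ΔP = 32μLV/D². Solving for V: V = ΔP·D²/(32μL) = 621·(0.0271)²/(32·0.00251·823) = 0.006899 m/s.
Check: Re = ρVD/μ = 1740·0.006899·0.0271/0.00251 = 129.6 < 2300, so the laminar assumption holds.

V ≈ 0.00690 m/s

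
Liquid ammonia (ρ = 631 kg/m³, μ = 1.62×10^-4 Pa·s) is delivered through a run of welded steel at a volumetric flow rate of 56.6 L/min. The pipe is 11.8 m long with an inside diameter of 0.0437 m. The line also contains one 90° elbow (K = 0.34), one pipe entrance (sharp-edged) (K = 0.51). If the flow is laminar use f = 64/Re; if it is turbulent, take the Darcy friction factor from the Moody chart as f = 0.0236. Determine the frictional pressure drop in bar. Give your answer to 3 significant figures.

ΔP ≈ 0.00901 bar

Q = 56.6 L/min = 56.6/60000 = 0.0009433 m³/s.
Cross-sectional area A = πD²/4 = π(0.0437)²/4 = 0.0015 m²; mean velocity V = Q/A = 0.0009433/0.0015 = 0.6289 m/s.
Reynolds number Re = ρVD/μ = 631 · 0.6289 · 0.0437 / 0.000162 = 1.071e+05.
Re > 4000 → turbulent; use the Moody-chart value f = 0.0236.
Total minor-loss coefficient ΣK = 1·0.34 + 1·0.51 = 0.85.
ΔP = [f·L/D + ΣK]·(ρV²/2) = [0.0236·11.8/0.0437 + 0.85]·(631·0.6289²/2) = [6.373 + 0.85]·124.8 = 901.4 Pa.
ΔP = 901.4 Pa = 0.00901 bar.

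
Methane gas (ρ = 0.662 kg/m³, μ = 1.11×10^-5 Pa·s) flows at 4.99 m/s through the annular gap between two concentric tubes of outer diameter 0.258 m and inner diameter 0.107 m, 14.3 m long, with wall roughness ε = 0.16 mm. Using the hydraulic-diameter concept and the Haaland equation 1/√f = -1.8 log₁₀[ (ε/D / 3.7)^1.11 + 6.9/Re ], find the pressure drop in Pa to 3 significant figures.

Hydraulic diameter D_h = 4A/P = D_o - D_i = 0.258 - 0.107 = 0.151 m.
Re = ρVD_h/μ = 0.662·4.99·0.151/1.11e-05 = 4.494e+04.
ε/D_h = 0.00016/0.151 = 0.00106; Haaland gives 1/√f = -1.8 log₁₀[0.000117+0.000154] = 6.423, so f = 0.02424.
ΔP = f(L/D_h)(ρV²/2) = 0.02424·14.3/0.151·8.242 = 18.92 Pa.

ΔP ≈ 18.9 Pa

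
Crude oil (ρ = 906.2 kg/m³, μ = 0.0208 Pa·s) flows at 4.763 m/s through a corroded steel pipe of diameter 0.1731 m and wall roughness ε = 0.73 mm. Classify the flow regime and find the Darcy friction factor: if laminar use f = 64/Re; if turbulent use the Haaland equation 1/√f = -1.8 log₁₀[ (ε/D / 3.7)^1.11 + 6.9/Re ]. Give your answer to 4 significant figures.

Re = ρVD/μ = 906.2·4.763·0.1731/0.0208 = 3.592e+04.
Re > 4000 → turbulent. ε/D = 0.00073/0.1731 = 0.00422; Haaland: 1/√f = -1.8 log₁₀[0.000541 + 0.000192] = 5.643, so f = 0.03141.

f ≈ 0.03141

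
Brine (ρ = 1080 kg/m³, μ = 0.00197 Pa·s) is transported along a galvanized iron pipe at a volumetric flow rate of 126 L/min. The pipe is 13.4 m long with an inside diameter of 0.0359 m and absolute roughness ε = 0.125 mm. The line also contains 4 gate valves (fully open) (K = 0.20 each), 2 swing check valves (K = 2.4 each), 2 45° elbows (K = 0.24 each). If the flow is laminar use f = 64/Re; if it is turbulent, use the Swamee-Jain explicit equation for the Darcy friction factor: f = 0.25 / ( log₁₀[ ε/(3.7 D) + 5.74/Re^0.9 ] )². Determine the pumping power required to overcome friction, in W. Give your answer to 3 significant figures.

P ≈ 85.0 W

Q = 126 L/min = 126/60000 = 0.0021 m³/s.
Cross-sectional area A = πD²/4 = π(0.0359)²/4 = 0.001012 m²; mean velocity V = Q/A = 0.0021/0.001012 = 2.075 m/s.
Reynolds number Re = ρVD/μ = 1080 · 2.075 · 0.0359 / 0.00197 = 4.083e+04.
Re > 4000 → turbulent. Relative roughness ε/D = 0.000125/0.0359 = 0.00348. Swamee-Jain: f = 0.25/(log₁₀[0.00348/3.7 + 5.74/4.083e+04^0.9])² = 0.25/(log₁₀[0.000941 + 0.000406])² = 0.25/(-2.87)² = 0.03034.
Total minor-loss coefficient ΣK = 4·0.2 + 2·2.4 + 2·0.24 = 6.08.
ΔP = [f·L/D + ΣK]·(ρV²/2) = [0.03034·13.4/0.0359 + 6.08]·(1080·2.075²/2) = [11.33 + 6.08]·2324 = 4.045e+04 Pa.
Pumping power P = QΔP = 0.0021·4.045e+04 = 84.95 W = 85.0 W.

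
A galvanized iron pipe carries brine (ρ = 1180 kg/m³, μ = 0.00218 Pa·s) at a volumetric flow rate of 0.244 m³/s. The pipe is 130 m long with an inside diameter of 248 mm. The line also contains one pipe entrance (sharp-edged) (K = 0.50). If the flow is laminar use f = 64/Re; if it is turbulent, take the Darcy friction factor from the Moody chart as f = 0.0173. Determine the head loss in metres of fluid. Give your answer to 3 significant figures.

h_f ≈ 12.4 m

Cross-sectional area A = πD²/4 = π(0.248)²/4 = 0.04831 m²; mean velocity V = Q/A = 0.244/0.04831 = 5.051 m/s.
Reynolds number Re = ρVD/μ = 1180 · 5.051 · 0.248 / 0.00218 = 6.781e+05.
Re > 4000 → turbulent; use the Moody-chart value f = 0.0173.
Total minor-loss coefficient ΣK = 1·0.5 = 0.5.
ΔP = [f·L/D + ΣK]·(ρV²/2) = [0.0173·130/0.248 + 0.5]·(1180·5.051²/2) = [9.069 + 0.5]·1.505e+04 = 1.44e+05 Pa.
Head loss h_f = ΔP/(ρg) = 1.44e+05/(1180·9.81) = 12.4 m.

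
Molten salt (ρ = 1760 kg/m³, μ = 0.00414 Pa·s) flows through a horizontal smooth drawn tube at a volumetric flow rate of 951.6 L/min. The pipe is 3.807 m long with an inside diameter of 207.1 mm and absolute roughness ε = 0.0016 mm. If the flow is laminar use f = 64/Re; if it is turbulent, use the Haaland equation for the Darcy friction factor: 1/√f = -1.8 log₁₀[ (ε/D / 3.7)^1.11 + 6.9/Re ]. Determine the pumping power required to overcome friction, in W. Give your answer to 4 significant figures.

Q = 951.6 L/min = 951.6/60000 = 0.01586 m³/s.
Cross-sectional area A = πD²/4 = π(0.2071)²/4 = 0.03369 m²; mean velocity V = Q/A = 0.01586/0.03369 = 0.4708 m/s.
Reynolds number Re = ρVD/μ = 1760 · 0.4708 · 0.2071 / 0.00414 = 4.145e+04.
Re > 4000 → turbulent. Relative roughness ε/D = 1.6e-06/0.2071 = 7.73e-06. Haaland: 1/√f = -1.8 log₁₀[(7.73e-06/3.7)^1.11 + 6.9/4.145e+04] = -1.8 log₁₀[4.95e-07 + 0.000166] = 6.799, so f = 0.02163.
Darcy-Weisbach: ΔP = f(L/D)(ρV²/2) = 0.02163·(3.807/0.2071)·(1760·0.4708²/2) = 0.02163·18.38·195.1 = 77.56 Pa.
Pumping power P = QΔP = 0.01586·77.56 = 1.2302 W = 1.230 W.

P ≈ 1.230 W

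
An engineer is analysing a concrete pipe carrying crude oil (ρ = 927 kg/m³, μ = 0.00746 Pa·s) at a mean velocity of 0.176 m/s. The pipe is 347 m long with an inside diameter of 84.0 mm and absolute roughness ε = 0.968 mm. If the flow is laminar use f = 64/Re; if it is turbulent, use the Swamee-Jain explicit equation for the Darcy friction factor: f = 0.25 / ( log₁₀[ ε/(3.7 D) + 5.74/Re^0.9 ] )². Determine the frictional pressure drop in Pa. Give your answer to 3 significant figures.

ΔP ≈ 2070 Pa

Reynolds number Re = ρVD/μ = 927 · 0.176 · 0.084 / 0.00746 = 1837.
Re < 2300 → laminar flow, so f = 64/Re = 64/1837 = 0.03484 (the turbulent correlation is not needed).
Darcy-Weisbach: ΔP = f(L/D)(ρV²/2) = 0.03484·(347/0.084)·(927·0.176²/2) = 0.03484·4131·14.36 = 2066 Pa.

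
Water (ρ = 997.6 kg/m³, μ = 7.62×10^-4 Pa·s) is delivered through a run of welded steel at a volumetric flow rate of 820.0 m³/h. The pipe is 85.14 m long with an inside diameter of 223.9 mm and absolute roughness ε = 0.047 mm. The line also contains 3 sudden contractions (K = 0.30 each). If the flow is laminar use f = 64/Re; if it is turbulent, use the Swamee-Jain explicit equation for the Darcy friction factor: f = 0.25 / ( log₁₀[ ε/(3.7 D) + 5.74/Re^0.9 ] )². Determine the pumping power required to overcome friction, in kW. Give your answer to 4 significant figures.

P ≈ 24.42 kW

Q = 820.0 m³/h = 820.0/3600 = 0.2278 m³/s.
Cross-sectional area A = πD²/4 = π(0.2239)²/4 = 0.03937 m²; mean velocity V = Q/A = 0.2278/0.03937 = 5.785 m/s.
Reynolds number Re = ρVD/μ = 997.6 · 5.785 · 0.2239 / 0.000762 = 1.696e+06.
Re > 4000 → turbulent. Relative roughness ε/D = 4.7e-05/0.2239 = 0.00021. Swamee-Jain: f = 0.25/(log₁₀[0.00021/3.7 + 5.74/1.696e+06^0.9])² = 0.25/(log₁₀[5.67e-05 + 1.42e-05])² = 0.25/(-4.149)² = 0.01452.
Total minor-loss coefficient ΣK = 3·0.3 = 0.9.
ΔP = [f·L/D + ΣK]·(ρV²/2) = [0.01452·85.14/0.2239 + 0.9]·(997.6·5.785²/2) = [5.522 + 0.9]·1.669e+04 = 1.072e+05 Pa.
Pumping power P = QΔP = 0.2278·1.072e+05 = 24420 W = 24.42 kW.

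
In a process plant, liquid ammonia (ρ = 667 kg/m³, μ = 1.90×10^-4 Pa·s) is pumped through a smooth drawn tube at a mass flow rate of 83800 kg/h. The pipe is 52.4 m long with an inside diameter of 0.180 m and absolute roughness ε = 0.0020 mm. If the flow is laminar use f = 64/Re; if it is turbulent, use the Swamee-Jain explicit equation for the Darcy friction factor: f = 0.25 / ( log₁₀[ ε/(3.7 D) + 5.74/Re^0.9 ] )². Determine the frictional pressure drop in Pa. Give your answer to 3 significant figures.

ΔP ≈ 2220 Pa

ṁ = 83800 kg/h = 83800/3600 = 23.28 kg/s.
A = πD²/4 = π(0.18)²/4 = 0.02545 m²; mean velocity V = ṁ/(ρA) = 23.28/(667 · 0.02545) = 1.371 m/s.
Reynolds number Re = ρVD/μ = 667 · 1.371 · 0.18 / 0.00019 = 8.666e+05.
Re > 4000 → turbulent. Relative roughness ε/D = 2e-06/0.18 = 1.11e-05. Swamee-Jain: f = 0.25/(log₁₀[1.11e-05/3.7 + 5.74/8.666e+05^0.9])² = 0.25/(log₁₀[3e-06 + 2.6e-05])² = 0.25/(-4.538)² = 0.01214.
Darcy-Weisbach: ΔP = f(L/D)(ρV²/2) = 0.01214·(52.4/0.18)·(667·1.371²/2) = 0.01214·291.1·627.3 = 2217 Pa.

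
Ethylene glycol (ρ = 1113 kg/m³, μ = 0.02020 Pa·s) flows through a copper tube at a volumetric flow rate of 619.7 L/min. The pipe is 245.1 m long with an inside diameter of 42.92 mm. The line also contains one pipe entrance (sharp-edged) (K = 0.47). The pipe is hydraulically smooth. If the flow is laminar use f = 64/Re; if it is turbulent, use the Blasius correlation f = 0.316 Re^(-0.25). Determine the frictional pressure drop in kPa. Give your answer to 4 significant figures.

Q = 619.7 L/min = 619.7/60000 = 0.01033 m³/s.
Cross-sectional area A = πD²/4 = π(0.04292)²/4 = 0.001447 m²; mean velocity V = Q/A = 0.01033/0.001447 = 7.139 m/s.
Reynolds number Re = ρVD/μ = 1113 · 7.139 · 0.04292 / 0.0202 = 1.688e+04.
Re > 4000 → turbulent. Smooth-pipe (Blasius): f = 0.316 Re^(-0.25) = 0.316/(1.688e+04)^0.25 = 0.02772.
Total minor-loss coefficient ΣK = 1·0.47 = 0.47.
ΔP = [f·L/D + ΣK]·(ρV²/2) = [0.02772·245.1/0.04292 + 0.47]·(1113·7.139²/2) = [158.3 + 0.47]·2.836e+04 = 4.503e+06 Pa.
ΔP = 4.503e+06 Pa = 4503 kPa.

ΔP ≈ 4503 kPa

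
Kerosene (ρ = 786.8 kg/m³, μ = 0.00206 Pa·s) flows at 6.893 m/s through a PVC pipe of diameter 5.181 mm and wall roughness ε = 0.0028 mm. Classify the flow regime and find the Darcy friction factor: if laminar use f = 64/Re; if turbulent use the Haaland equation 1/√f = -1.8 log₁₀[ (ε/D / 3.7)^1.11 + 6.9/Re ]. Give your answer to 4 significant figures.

f ≈ 0.02920

Re = ρVD/μ = 786.8·6.893·0.005181/0.00206 = 1.364e+04.
Re > 4000 → turbulent. ε/D = 2.8e-06/0.005181 = 0.00054; Haaland: 1/√f = -1.8 log₁₀[5.53e-05 + 0.000506] = 5.852, so f = 0.0292.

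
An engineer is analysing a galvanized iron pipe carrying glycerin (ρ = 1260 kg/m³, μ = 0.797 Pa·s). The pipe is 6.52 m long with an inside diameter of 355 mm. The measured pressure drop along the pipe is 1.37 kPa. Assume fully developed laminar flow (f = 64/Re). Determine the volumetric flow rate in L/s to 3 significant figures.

For laminar flow, f = 64/Re with Re = ρVD/μ, so Darcy-Weisbach reduces to ΔP = 32μLV/D². Solving for V: V = ΔP·D²/(32μL) = 1370·(0.355)²/(32·0.797·6.52) = 1.038 m/s.
Check: Re = ρVD/μ = 1260·1.038·0.355/0.797 = 582.7 < 2300, so the laminar assumption holds.
Q = V·A = 1.038·(π/4·0.355²) = 0.1028 m³/s = 103 L/s.

Q ≈ 103 L/s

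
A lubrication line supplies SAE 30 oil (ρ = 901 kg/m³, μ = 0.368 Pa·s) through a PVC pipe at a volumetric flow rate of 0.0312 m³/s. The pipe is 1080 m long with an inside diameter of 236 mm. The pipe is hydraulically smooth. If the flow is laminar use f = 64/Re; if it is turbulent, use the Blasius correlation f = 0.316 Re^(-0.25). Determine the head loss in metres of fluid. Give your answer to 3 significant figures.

Cross-sectional area A = πD²/4 = π(0.236)²/4 = 0.04374 m²; mean velocity V = Q/A = 0.0312/0.04374 = 0.7132 m/s.
Reynolds number Re = ρVD/μ = 901 · 0.7132 · 0.236 / 0.368 = 412.1.
Re < 2300 → laminar flow, so f = 64/Re = 64/412.1 = 0.1553 (the turbulent correlation is not needed).
Darcy-Weisbach: ΔP = f(L/D)(ρV²/2) = 0.1553·(1080/0.236)·(901·0.7132²/2) = 0.1553·4576·229.2 = 1.629e+05 Pa.
Head loss h_f = ΔP/(ρg) = 1.629e+05/(901·9.81) = 18.4 m.

h_f ≈ 18.4 m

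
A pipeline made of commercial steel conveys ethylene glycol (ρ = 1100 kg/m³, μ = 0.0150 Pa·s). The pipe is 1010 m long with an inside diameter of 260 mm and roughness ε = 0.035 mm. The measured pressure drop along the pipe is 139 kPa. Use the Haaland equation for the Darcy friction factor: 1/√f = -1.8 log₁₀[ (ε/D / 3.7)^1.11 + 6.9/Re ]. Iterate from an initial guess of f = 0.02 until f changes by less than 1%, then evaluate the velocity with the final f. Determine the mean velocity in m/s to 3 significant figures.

V ≈ 1.67 m/s

Rearranging Darcy-Weisbach: V = √(2·ΔP·D/(f·L·ρ)). With ε/D = 3.5e-05/0.26 = 0.000135, iterate starting from f = 0.02:
  f = 0.02 → V = √(2·1.39e+05·0.26/(0.02·1010·1100)) = 1.804 m/s; Re = ρVD/μ = 3.439e+04; f → 0.02288
  f = 0.02288 → V = 1.686 m/s; Re = 3.215e+04; f → 0.02323
  f = 0.02323 → V = 1.674 m/s; Re = 3.191e+04; f → 0.02327
Converged (Δf/f < 1%). With the final f = 0.02327: V = √(2·1.39e+05·0.26/(0.02327·1010·1100)) = 1.672 m/s.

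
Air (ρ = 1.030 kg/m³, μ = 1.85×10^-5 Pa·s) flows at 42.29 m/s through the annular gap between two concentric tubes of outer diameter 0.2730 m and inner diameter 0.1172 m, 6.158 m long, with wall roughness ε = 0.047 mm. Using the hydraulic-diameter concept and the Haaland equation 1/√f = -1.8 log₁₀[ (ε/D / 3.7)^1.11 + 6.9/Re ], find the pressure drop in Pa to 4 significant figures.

Hydraulic diameter D_h = 4A/P = D_o - D_i = 0.273 - 0.1172 = 0.1558 m.
Re = ρVD_h/μ = 1.03·42.29·0.1558/1.85e-05 = 3.668e+05.
ε/D_h = 4.7e-05/0.1558 = 0.000302; Haaland gives 1/√f = -1.8 log₁₀[2.89e-05+1.88e-05] = 7.778, so f = 0.01653.
ΔP = f(L/D_h)(ρV²/2) = 0.01653·6.158/0.1558·921 = 601.8 Pa.

ΔP ≈ 601.8 Pa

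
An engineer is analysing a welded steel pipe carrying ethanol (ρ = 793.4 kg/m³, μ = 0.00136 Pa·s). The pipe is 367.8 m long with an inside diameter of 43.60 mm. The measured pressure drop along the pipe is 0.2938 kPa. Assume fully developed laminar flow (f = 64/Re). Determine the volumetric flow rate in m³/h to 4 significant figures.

Q ≈ 0.1875 m³/h

For laminar flow, f = 64/Re with Re = ρVD/μ, so Darcy-Weisbach reduces to ΔP = 32μLV/D². Solving for V: V = ΔP·D²/(32μL) = 293.8·(0.0436)²/(32·0.00136·367.8) = 0.03489 m/s.
Check: Re = ρVD/μ = 793.4·0.03489·0.0436/0.00136 = 887.5 < 2300, so the laminar assumption holds.
Q = V·A = 0.03489·(π/4·0.0436²) = 5.209e-05 m³/s = 0.1875 m³/h.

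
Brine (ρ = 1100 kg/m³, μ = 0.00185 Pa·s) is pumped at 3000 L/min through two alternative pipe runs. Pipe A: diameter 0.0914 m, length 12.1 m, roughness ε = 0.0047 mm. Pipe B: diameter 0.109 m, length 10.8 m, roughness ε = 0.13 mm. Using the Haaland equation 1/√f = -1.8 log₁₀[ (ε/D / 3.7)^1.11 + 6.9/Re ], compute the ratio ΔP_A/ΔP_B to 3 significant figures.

Pipe A: V = Q/A = 0.05/0.006561 = 7.621 m/s; Re = 4.141e+05; ε/D = 5.14e-05; Haaland → f = 0.01407; ΔP_A = f(L/D)(ρV²/2) = 5.949e+04 Pa.
Pipe B: V = Q/A = 0.05/0.009331 = 5.358 m/s; Re = 3.473e+05; ε/D = 0.00119; Haaland → f = 0.0212; ΔP_B = f(L/D)(ρV²/2) = 3.317e+04 Pa.
ΔP_A/ΔP_B = 5.949e+04/3.317e+04 = 1.79.

ΔP_A/ΔP_B ≈ 1.79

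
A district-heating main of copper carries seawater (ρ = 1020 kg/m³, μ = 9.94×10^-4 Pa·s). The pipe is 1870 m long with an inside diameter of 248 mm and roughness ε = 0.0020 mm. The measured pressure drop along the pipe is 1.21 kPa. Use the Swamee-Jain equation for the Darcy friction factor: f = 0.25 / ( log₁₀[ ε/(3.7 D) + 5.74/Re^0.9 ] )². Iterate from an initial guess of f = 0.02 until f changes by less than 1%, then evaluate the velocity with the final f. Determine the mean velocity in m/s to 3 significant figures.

V ≈ 0.116 m/s

Rearranging Darcy-Weisbach: V = √(2·ΔP·D/(f·L·ρ)). With ε/D = 2e-06/0.248 = 8.06e-06, iterate starting from f = 0.02:
  f = 0.02 → V = √(2·1210·0.248/(0.02·1870·1020)) = 0.1254 m/s; Re = ρVD/μ = 3.192e+04; f → 0.02306
  f = 0.02306 → V = 0.1168 m/s; Re = 2.973e+04; f → 0.02345
  f = 0.02345 → V = 0.1158 m/s; Re = 2.948e+04; f → 0.0235
Converged (Δf/f < 1%). With the final f = 0.0235: V = √(2·1210·0.248/(0.0235·1870·1020)) = 0.1157 m/s.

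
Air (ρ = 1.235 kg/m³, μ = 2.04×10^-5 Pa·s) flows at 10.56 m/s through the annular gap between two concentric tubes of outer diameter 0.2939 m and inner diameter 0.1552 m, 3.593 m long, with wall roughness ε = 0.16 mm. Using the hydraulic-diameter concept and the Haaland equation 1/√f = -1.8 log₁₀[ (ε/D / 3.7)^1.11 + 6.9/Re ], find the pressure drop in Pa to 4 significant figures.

Hydraulic diameter D_h = 4A/P = D_o - D_i = 0.2939 - 0.1552 = 0.1387 m.
Re = ρVD_h/μ = 1.235·10.56·0.1387/2.04e-05 = 8.867e+04.
ε/D_h = 0.00016/0.1387 = 0.00115; Haaland gives 1/√f = -1.8 log₁₀[0.000128+7.78e-05] = 6.635, so f = 0.02272.
ΔP = f(L/D_h)(ρV²/2) = 0.02272·3.593/0.1387·68.86 = 40.52 Pa.

ΔP ≈ 40.52 Pa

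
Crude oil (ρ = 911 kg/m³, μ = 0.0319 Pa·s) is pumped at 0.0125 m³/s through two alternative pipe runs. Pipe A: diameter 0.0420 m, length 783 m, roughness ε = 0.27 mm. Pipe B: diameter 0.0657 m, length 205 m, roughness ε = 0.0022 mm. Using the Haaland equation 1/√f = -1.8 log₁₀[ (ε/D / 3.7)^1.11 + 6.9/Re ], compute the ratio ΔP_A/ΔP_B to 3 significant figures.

Pipe A: V = Q/A = 0.0125/0.001385 = 9.022 m/s; Re = 1.082e+04; ε/D = 0.00643; Haaland → f = 0.03871; ΔP_A = f(L/D)(ρV²/2) = 2.676e+07 Pa.
Pipe B: V = Q/A = 0.0125/0.00339 = 3.687 m/s; Re = 6918; ε/D = 3.35e-05; Haaland → f = 0.03429; ΔP_B = f(L/D)(ρV²/2) = 6.626e+05 Pa.
ΔP_A/ΔP_B = 2.676e+07/6.626e+05 = 40.4.

ΔP_A/ΔP_B ≈ 40.4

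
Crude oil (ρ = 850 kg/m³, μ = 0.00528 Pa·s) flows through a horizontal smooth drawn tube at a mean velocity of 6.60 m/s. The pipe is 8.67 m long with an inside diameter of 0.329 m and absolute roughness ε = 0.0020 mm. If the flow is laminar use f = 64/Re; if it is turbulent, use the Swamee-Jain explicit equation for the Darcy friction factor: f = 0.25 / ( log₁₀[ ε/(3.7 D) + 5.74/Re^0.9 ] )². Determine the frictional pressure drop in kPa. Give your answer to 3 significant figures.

ΔP ≈ 6.85 kPa

Reynolds number Re = ρVD/μ = 850 · 6.6 · 0.329 / 0.00528 = 3.496e+05.
Re > 4000 → turbulent. Relative roughness ε/D = 2e-06/0.329 = 6.08e-06. Swamee-Jain: f = 0.25/(log₁₀[6.08e-06/3.7 + 5.74/3.496e+05^0.9])² = 0.25/(log₁₀[1.64e-06 + 5.88e-05])² = 0.25/(-4.218)² = 0.01405.
Darcy-Weisbach: ΔP = f(L/D)(ρV²/2) = 0.01405·(8.67/0.329)·(850·6.6²/2) = 0.01405·26.35·1.851e+04 = 6854 Pa.
ΔP = 6854 Pa = 6.85 kPa.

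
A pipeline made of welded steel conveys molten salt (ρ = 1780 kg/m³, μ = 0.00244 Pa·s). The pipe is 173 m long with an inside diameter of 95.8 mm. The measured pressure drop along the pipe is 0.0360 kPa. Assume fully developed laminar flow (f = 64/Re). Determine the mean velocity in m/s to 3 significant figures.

For laminar flow, f = 64/Re with Re = ρVD/μ, so Darcy-Weisbach reduces to ΔP = 32μLV/D². Solving for V: V = ΔP·D²/(32μL) = 36·(0.0958)²/(32·0.00244·173) = 0.02446 m/s.
Check: Re = ρVD/μ = 1780·0.02446·0.0958/0.00244 = 1709 < 2300, so the laminar assumption holds.

V ≈ 0.0245 m/s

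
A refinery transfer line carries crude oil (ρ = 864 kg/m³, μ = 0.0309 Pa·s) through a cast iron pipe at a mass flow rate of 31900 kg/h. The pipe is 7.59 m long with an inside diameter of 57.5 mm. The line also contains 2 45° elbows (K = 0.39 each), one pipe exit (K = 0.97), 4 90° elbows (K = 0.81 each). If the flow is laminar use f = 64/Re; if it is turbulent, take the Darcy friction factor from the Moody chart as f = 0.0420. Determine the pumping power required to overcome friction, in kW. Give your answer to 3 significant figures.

P ≈ 0.728 kW

ṁ = 31900 kg/h = 31900/3600 = 8.861 kg/s.
A = πD²/4 = π(0.0575)²/4 = 0.002597 m²; mean velocity V = ṁ/(ρA) = 8.861/(864 · 0.002597) = 3.95 m/s.
Reynolds number Re = ρVD/μ = 864 · 3.95 · 0.0575 / 0.0309 = 6350.
Re > 4000 → turbulent; use the Moody-chart value f = 0.0420.
Total minor-loss coefficient ΣK = 2·0.39 + 1·0.97 + 4·0.81 = 4.99.
ΔP = [f·L/D + ΣK]·(ρV²/2) = [0.042·7.59/0.0575 + 4.99]·(864·3.95²/2) = [5.544 + 4.99]·6739 = 7.099e+04 Pa.
Q = ṁ/ρ = 8.861/864 = 0.01026 m³/s.
Pumping power P = QΔP = 0.01026·7.099e+04 = 728.0 W = 0.728 kW.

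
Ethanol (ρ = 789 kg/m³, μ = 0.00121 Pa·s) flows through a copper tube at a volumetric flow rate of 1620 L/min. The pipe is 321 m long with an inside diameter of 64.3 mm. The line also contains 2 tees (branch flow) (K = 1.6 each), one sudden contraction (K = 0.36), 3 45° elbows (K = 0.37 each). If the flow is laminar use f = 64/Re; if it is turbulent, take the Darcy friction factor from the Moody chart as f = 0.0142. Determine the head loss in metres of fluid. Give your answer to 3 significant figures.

h_f ≈ 266 m

Q = 1620 L/min = 1620/60000 = 0.027 m³/s.
Cross-sectional area A = πD²/4 = π(0.0643)²/4 = 0.003247 m²; mean velocity V = Q/A = 0.027/0.003247 = 8.315 m/s.
Reynolds number Re = ρVD/μ = 789 · 8.315 · 0.0643 / 0.00121 = 3.486e+05.
Re > 4000 → turbulent; use the Moody-chart value f = 0.0142.
Total minor-loss coefficient ΣK = 2·1.6 + 1·0.36 + 3·0.37 = 4.67.
ΔP = [f·L/D + ΣK]·(ρV²/2) = [0.0142·321/0.0643 + 4.67]·(789·8.315²/2) = [70.89 + 4.67]·2.727e+04 = 2.061e+06 Pa.
Head loss h_f = ΔP/(ρg) = 2.061e+06/(789·9.81) = 266 m.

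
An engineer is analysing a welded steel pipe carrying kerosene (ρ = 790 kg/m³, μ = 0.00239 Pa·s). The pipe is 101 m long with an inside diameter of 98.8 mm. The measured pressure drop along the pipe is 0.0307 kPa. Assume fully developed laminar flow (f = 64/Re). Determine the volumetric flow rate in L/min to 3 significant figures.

For laminar flow, f = 64/Re with Re = ρVD/μ, so Darcy-Weisbach reduces to ΔP = 32μLV/D². Solving for V: V = ΔP·D²/(32μL) = 30.7·(0.0988)²/(32·0.00239·101) = 0.0388 m/s.
Check: Re = ρVD/μ = 790·0.0388·0.0988/0.00239 = 1267 < 2300, so the laminar assumption holds.
Q = V·A = 0.0388·(π/4·0.0988²) = 0.0002974 m³/s = 17.8 L/min.

Q ≈ 17.8 L/min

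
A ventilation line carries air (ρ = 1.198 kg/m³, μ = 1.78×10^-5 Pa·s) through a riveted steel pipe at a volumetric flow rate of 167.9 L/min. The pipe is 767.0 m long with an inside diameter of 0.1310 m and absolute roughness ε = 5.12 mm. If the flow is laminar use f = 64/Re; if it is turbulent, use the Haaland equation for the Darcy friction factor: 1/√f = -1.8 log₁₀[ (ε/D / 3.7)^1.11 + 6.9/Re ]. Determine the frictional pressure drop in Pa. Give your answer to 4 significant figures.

Q = 167.9 L/min = 167.9/60000 = 0.002798 m³/s.
Cross-sectional area A = πD²/4 = π(0.131)²/4 = 0.01348 m²; mean velocity V = Q/A = 0.002798/0.01348 = 0.2076 m/s.
Reynolds number Re = ρVD/μ = 1.198 · 0.2076 · 0.131 / 1.78e-05 = 1831.
Re < 2300 → laminar flow, so f = 64/Re = 64/1831 = 0.03496 (the turbulent correlation is not needed).
Darcy-Weisbach: ΔP = f(L/D)(ρV²/2) = 0.03496·(767/0.131)·(1.198·0.2076²/2) = 0.03496·5855·0.02582 = 5.286 Pa.

ΔP ≈ 5.286 Pa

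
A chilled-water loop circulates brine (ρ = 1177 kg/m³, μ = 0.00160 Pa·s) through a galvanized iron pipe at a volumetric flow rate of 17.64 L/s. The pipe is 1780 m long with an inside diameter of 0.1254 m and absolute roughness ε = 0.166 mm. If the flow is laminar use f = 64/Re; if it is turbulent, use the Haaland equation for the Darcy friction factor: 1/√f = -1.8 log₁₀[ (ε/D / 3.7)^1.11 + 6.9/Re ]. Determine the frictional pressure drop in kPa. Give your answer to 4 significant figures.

ΔP ≈ 385.2 kPa

Q = 17.64 L/s = 17.64/1000 = 0.01764 m³/s.
Cross-sectional area A = πD²/4 = π(0.1254)²/4 = 0.01235 m²; mean velocity V = Q/A = 0.01764/0.01235 = 1.428 m/s.
Reynolds number Re = ρVD/μ = 1177 · 1.428 · 0.1254 / 0.0016 = 1.318e+05.
Re > 4000 → turbulent. Relative roughness ε/D = 0.000166/0.1254 = 0.00132. Haaland: 1/√f = -1.8 log₁₀[(0.00132/3.7)^1.11 + 6.9/1.318e+05] = -1.8 log₁₀[0.000149 + 5.24e-05] = 6.651, so f = 0.02261.
Darcy-Weisbach: ΔP = f(L/D)(ρV²/2) = 0.02261·(1780/0.1254)·(1177·1.428²/2) = 0.02261·1.419e+04·1201 = 3.852e+05 Pa.
ΔP = 3.852e+05 Pa = 385.2 kPa.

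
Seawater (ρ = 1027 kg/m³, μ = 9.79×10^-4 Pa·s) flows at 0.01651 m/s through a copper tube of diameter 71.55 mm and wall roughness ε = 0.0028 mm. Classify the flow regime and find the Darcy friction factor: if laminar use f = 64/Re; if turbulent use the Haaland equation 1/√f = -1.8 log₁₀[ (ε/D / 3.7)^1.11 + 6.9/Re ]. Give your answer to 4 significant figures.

f ≈ 0.05165

Re = ρVD/μ = 1027·0.01651·0.07155/0.000979 = 1239.
Re < 2300 → laminar, so f = 64/Re = 0.05165 (roughness is irrelevant in laminar flow).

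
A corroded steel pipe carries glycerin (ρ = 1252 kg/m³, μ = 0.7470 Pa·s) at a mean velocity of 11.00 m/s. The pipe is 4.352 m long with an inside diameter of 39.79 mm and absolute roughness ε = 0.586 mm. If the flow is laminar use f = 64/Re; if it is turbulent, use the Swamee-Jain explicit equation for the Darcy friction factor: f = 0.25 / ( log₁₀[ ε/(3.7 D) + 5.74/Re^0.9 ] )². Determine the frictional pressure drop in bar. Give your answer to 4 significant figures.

ΔP ≈ 7.228 bar

Reynolds number Re = ρVD/μ = 1252 · 11 · 0.03979 / 0.747 = 733.6.
Re < 2300 → laminar flow, so f = 64/Re = 64/733.6 = 0.08724 (the turbulent correlation is not needed).
Darcy-Weisbach: ΔP = f(L/D)(ρV²/2) = 0.08724·(4.352/0.03979)·(1252·11²/2) = 0.08724·109.4·7.575e+04 = 7.228e+05 Pa.
ΔP = 7.228e+05 Pa = 7.228 bar.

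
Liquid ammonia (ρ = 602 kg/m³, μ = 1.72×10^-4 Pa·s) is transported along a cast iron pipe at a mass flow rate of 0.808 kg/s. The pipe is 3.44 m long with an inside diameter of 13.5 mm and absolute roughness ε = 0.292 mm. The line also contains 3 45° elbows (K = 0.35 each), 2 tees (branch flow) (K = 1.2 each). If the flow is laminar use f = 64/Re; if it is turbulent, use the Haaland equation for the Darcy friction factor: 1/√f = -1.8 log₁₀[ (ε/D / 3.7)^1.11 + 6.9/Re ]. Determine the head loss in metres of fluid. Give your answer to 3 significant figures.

A = πD²/4 = π(0.0135)²/4 = 0.0001431 m²; mean velocity V = ṁ/(ρA) = 0.808/(602 · 0.0001431) = 9.377 m/s.
Reynolds number Re = ρVD/μ = 602 · 9.377 · 0.0135 / 0.000172 = 4.431e+05.
Re > 4000 → turbulent. Relative roughness ε/D = 0.000292/0.0135 = 0.0216. Haaland: 1/√f = -1.8 log₁₀[(0.0216/3.7)^1.11 + 6.9/4.431e+05] = -1.8 log₁₀[0.00332 + 1.56e-05] = 4.458, so f = 0.05031.
Total minor-loss coefficient ΣK = 3·0.35 + 2·1.2 = 3.45.
ΔP = [f·L/D + ΣK]·(ρV²/2) = [0.05031·3.44/0.0135 + 3.45]·(602·9.377²/2) = [12.82 + 3.45]·2.647e+04 = 4.306e+05 Pa.
Head loss h_f = ΔP/(ρg) = 4.306e+05/(602·9.81) = 72.9 m.

h_f ≈ 72.9 m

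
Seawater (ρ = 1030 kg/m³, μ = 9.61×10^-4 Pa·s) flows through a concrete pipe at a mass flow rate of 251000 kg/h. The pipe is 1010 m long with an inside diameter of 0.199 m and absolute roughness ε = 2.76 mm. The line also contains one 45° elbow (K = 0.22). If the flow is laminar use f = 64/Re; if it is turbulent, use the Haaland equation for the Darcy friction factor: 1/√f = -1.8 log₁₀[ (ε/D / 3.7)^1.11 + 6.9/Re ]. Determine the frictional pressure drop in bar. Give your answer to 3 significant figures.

ΔP ≈ 5.29 bar

ṁ = 251000 kg/h = 251000/3600 = 69.72 kg/s.
A = πD²/4 = π(0.199)²/4 = 0.0311 m²; mean velocity V = ṁ/(ρA) = 69.72/(1030 · 0.0311) = 2.176 m/s.
Reynolds number Re = ρVD/μ = 1030 · 2.176 · 0.199 / 0.000961 = 4.642e+05.
Re > 4000 → turbulent. Relative roughness ε/D = 0.00276/0.199 = 0.0139. Haaland: 1/√f = -1.8 log₁₀[(0.0139/3.7)^1.11 + 6.9/4.642e+05] = -1.8 log₁₀[0.00203 + 1.49e-05] = 4.842, so f = 0.04266.
Total minor-loss coefficient ΣK = 1·0.22 = 0.22.
ΔP = [f·L/D + ΣK]·(ρV²/2) = [0.04266·1010/0.199 + 0.22]·(1030·2.176²/2) = [216.5 + 0.22]·2439 = 5.287e+05 Pa.
ΔP = 5.287e+05 Pa = 5.29 bar.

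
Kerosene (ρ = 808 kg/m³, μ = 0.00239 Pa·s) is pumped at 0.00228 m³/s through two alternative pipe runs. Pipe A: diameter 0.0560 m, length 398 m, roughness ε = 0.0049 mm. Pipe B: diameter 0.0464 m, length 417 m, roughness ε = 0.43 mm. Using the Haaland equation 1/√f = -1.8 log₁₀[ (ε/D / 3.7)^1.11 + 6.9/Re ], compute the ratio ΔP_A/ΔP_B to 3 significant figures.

Pipe A: V = Q/A = 0.00228/0.002463 = 0.9257 m/s; Re = 1.753e+04; ε/D = 8.75e-05; Haaland → f = 0.02675; ΔP_A = f(L/D)(ρV²/2) = 6.582e+04 Pa.
Pipe B: V = Q/A = 0.00228/0.001691 = 1.348 m/s; Re = 2.115e+04; ε/D = 0.00927; Haaland → f = 0.03965; ΔP_B = f(L/D)(ρV²/2) = 2.618e+05 Pa.
ΔP_A/ΔP_B = 6.582e+04/2.618e+05 = 0.251.

ΔP_A/ΔP_B ≈ 0.251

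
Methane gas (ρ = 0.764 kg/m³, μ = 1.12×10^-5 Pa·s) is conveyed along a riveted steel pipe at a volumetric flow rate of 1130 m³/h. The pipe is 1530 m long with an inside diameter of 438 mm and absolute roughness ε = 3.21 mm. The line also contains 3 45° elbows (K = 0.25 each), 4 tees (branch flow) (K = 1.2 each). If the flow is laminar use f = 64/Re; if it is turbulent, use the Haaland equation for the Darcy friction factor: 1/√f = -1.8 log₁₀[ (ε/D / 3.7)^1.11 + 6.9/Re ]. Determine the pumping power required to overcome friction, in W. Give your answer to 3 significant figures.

Q = 1130 m³/h = 1130/3600 = 0.3139 m³/s.
Cross-sectional area A = πD²/4 = π(0.438)²/4 = 0.1507 m²; mean velocity V = Q/A = 0.3139/0.1507 = 2.083 m/s.
Reynolds number Re = ρVD/μ = 0.764 · 2.083 · 0.438 / 1.12e-05 = 6.224e+04.
Re > 4000 → turbulent. Relative roughness ε/D = 0.00321/0.438 = 0.00733. Haaland: 1/√f = -1.8 log₁₀[(0.00733/3.7)^1.11 + 6.9/6.224e+04] = -1.8 log₁₀[0.000999 + 0.000111] = 5.319, so f = 0.03535.
Total minor-loss coefficient ΣK = 3·0.25 + 4·1.2 = 5.55.
ΔP = [f·L/D + ΣK]·(ρV²/2) = [0.03535·1530/0.438 + 5.55]·(0.764·2.083²/2) = [123.5 + 5.55]·1.658 = 213.9 Pa.
Pumping power P = QΔP = 0.3139·213.9 = 67.15 W = 67.1 W.

P ≈ 67.1 W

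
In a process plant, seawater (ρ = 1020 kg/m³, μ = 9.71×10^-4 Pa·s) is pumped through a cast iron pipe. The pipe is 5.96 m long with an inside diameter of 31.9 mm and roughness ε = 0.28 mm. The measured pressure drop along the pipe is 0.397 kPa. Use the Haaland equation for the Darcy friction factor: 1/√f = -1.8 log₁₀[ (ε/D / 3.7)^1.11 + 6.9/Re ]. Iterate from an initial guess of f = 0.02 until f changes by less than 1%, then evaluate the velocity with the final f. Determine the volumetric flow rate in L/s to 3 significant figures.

Rearranging Darcy-Weisbach: V = √(2·ΔP·D/(f·L·ρ)). With ε/D = 0.00028/0.0319 = 0.00878, iterate starting from f = 0.02:
  f = 0.02 → V = √(2·397·0.0319/(0.02·5.96·1020)) = 0.4564 m/s; Re = ρVD/μ = 1.529e+04; f → 0.04002
  f = 0.04002 → V = 0.3226 m/s; Re = 1.081e+04; f → 0.04139
  f = 0.04139 → V = 0.3173 m/s; Re = 1.063e+04; f → 0.04146
Converged (Δf/f < 1%). With the final f = 0.04146: V = √(2·397·0.0319/(0.04146·5.96·1020)) = 0.317 m/s.
Q = V·A = 0.317·(π/4·0.0319²) = 0.0002534 m³/s = 0.253 L/s.

Q ≈ 0.253 L/s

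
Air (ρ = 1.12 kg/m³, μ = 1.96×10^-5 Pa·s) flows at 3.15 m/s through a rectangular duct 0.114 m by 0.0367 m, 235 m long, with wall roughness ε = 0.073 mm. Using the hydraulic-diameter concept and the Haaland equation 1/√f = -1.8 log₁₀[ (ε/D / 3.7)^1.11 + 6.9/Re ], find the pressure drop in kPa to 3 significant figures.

Hydraulic diameter D_h = 4A/P = 4·(0.114·0.0367)/(2·(0.114+0.0367)) = 0.01674/0.3014 = 0.05552 m.
Re = ρVD_h/μ = 1.12·3.15·0.05552/1.96e-05 = 9994.
ε/D_h = 7.3e-05/0.05552 = 0.00131; Haaland gives 1/√f = -1.8 log₁₀[0.000148+0.00069] = 5.538, so f = 0.03261.
ΔP = f(L/D_h)(ρV²/2) = 0.03261·235/0.05552·5.557 = 766.9 Pa.
ΔP = 0.767 kPa.

ΔP ≈ 0.767 kPa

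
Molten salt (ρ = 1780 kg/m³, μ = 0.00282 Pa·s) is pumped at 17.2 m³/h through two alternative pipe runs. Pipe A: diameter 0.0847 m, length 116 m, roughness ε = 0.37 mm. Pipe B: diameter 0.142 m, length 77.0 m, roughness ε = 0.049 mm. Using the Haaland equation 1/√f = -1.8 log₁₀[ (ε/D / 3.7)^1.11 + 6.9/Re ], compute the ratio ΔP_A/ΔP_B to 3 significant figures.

ΔP_A/ΔP_B ≈ 25.3

Pipe A: V = Q/A = 0.004778/0.005635 = 0.8479 m/s; Re = 4.533e+04; ε/D = 0.00437; Haaland → f = 0.03119; ΔP_A = f(L/D)(ρV²/2) = 2.733e+04 Pa.
Pipe B: V = Q/A = 0.004778/0.01584 = 0.3017 m/s; Re = 2.704e+04; ε/D = 0.000345; Haaland → f = 0.02464; ΔP_B = f(L/D)(ρV²/2) = 1082 Pa.
ΔP_A/ΔP_B = 2.733e+04/1082 = 25.3.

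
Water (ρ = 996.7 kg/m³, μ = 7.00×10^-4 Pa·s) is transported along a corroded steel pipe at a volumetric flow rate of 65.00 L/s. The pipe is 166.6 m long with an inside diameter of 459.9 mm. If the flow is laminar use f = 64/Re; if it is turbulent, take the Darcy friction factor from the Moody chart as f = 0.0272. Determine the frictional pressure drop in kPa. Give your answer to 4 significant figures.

Q = 65.00 L/s = 65.00/1000 = 0.065 m³/s.
Cross-sectional area A = πD²/4 = π(0.4599)²/4 = 0.1661 m²; mean velocity V = Q/A = 0.065/0.1661 = 0.3913 m/s.
Reynolds number Re = ρVD/μ = 996.7 · 0.3913 · 0.4599 / 0.0007 = 2.562e+05.
Re > 4000 → turbulent; use the Moody-chart value f = 0.0272.
Darcy-Weisbach: ΔP = f(L/D)(ρV²/2) = 0.0272·(166.6/0.4599)·(996.7·0.3913²/2) = 0.0272·362.3·76.3 = 751.8 Pa.
ΔP = 751.8 Pa = 0.7518 kPa.

ΔP ≈ 0.7518 kPa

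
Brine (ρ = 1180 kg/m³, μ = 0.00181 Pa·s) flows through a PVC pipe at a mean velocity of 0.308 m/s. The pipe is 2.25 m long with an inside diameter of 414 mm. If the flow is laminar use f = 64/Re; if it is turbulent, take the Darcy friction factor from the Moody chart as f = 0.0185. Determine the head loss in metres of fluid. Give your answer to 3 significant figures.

Reynolds number Re = ρVD/μ = 1180 · 0.308 · 0.414 / 0.00181 = 8.313e+04.
Re > 4000 → turbulent; use the Moody-chart value f = 0.0185.
Darcy-Weisbach: ΔP = f(L/D)(ρV²/2) = 0.0185·(2.25/0.414)·(1180·0.308²/2) = 0.0185·5.435·55.97 = 5.627 Pa.
Head loss h_f = ΔP/(ρg) = 5.627/(1180·9.81) = 4.86×10^-4 m.

h_f ≈ 4.86×10^-4 m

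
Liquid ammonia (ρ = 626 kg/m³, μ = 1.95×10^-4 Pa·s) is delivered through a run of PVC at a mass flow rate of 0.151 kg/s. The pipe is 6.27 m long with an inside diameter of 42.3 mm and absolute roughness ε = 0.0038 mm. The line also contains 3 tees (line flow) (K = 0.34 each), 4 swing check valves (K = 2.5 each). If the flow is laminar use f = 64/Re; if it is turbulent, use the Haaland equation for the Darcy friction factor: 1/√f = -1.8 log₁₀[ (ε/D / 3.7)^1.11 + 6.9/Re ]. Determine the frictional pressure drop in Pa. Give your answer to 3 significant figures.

ΔP ≈ 136 Pa

A = πD²/4 = π(0.0423)²/4 = 0.001405 m²; mean velocity V = ṁ/(ρA) = 0.151/(626 · 0.001405) = 0.1716 m/s.
Reynolds number Re = ρVD/μ = 626 · 0.1716 · 0.0423 / 0.000195 = 2.331e+04.
Re > 4000 → turbulent. Relative roughness ε/D = 3.8e-06/0.0423 = 8.98e-05. Haaland: 1/√f = -1.8 log₁₀[(8.98e-05/3.7)^1.11 + 6.9/2.331e+04] = -1.8 log₁₀[7.54e-06 + 0.000296] = 6.332, so f = 0.02494.
Total minor-loss coefficient ΣK = 3·0.34 + 4·2.5 = 11.
ΔP = [f·L/D + ΣK]·(ρV²/2) = [0.02494·6.27/0.0423 + 11]·(626·0.1716²/2) = [3.697 + 11]·9.222 = 135.7 Pa.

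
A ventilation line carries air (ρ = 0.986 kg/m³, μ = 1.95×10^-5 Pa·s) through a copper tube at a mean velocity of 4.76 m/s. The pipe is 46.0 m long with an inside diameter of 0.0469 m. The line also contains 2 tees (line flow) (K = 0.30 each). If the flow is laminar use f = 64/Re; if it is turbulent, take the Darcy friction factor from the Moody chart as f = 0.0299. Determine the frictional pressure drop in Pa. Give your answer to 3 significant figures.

ΔP ≈ 334 Pa

Reynolds number Re = ρVD/μ = 0.986 · 4.76 · 0.0469 / 1.95e-05 = 1.129e+04.
Re > 4000 → turbulent; use the Moody-chart value f = 0.0299.
Total minor-loss coefficient ΣK = 2·0.3 = 0.6.
ΔP = [f·L/D + ΣK]·(ρV²/2) = [0.0299·46/0.0469 + 0.6]·(0.986·4.76²/2) = [29.33 + 0.6]·11.17 = 334.3 Pa.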